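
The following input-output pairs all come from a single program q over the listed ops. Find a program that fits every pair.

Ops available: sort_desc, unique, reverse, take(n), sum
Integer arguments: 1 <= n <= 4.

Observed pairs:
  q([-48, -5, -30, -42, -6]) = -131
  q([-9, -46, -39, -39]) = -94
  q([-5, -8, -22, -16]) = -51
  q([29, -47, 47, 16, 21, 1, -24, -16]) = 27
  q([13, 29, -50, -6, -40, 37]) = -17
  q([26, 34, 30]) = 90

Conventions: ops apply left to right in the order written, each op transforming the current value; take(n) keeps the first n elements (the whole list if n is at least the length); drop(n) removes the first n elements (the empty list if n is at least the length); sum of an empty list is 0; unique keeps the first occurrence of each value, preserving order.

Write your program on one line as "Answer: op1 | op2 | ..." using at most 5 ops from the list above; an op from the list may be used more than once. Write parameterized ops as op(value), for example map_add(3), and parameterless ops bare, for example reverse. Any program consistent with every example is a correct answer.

reverse | unique | sort_desc | sum

Check, running the answer program on each example:
  [-48, -5, -30, -42, -6] -> [-6, -42, -30, -5, -48] -> [-6, -42, -30, -5, -48] -> [-5, -6, -30, -42, -48] -> -131
  [-9, -46, -39, -39] -> [-39, -39, -46, -9] -> [-39, -46, -9] -> [-9, -39, -46] -> -94
  [-5, -8, -22, -16] -> [-16, -22, -8, -5] -> [-16, -22, -8, -5] -> [-5, -8, -16, -22] -> -51
  [29, -47, 47, 16, 21, 1, -24, -16] -> [-16, -24, 1, 21, 16, 47, -47, 29] -> [-16, -24, 1, 21, 16, 47, -47, 29] -> [47, 29, 21, 16, 1, -16, -24, -47] -> 27
  [13, 29, -50, -6, -40, 37] -> [37, -40, -6, -50, 29, 13] -> [37, -40, -6, -50, 29, 13] -> [37, 29, 13, -6, -40, -50] -> -17
  [26, 34, 30] -> [30, 34, 26] -> [30, 34, 26] -> [34, 30, 26] -> 90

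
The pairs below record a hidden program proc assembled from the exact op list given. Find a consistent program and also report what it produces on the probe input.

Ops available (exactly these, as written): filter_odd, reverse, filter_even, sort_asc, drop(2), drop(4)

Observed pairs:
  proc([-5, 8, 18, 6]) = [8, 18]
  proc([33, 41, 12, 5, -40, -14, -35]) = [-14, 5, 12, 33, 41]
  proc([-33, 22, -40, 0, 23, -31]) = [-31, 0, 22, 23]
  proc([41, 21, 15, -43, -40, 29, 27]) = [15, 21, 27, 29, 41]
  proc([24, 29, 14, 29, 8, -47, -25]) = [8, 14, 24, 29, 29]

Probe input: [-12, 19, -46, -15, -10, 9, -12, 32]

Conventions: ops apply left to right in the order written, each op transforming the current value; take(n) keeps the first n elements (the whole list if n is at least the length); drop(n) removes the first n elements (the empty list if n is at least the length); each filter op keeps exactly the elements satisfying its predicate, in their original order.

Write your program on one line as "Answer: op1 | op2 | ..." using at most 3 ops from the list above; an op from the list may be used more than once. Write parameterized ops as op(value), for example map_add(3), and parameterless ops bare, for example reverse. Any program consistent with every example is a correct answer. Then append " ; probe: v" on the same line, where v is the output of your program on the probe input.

reverse | sort_asc | drop(2) ; probe: [-12, -12, -10, 9, 19, 32]

Check, running the answer program on each example:
  [-5, 8, 18, 6] -> [6, 18, 8, -5] -> [-5, 6, 8, 18] -> [8, 18]
  [33, 41, 12, 5, -40, -14, -35] -> [-35, -14, -40, 5, 12, 41, 33] -> [-40, -35, -14, 5, 12, 33, 41] -> [-14, 5, 12, 33, 41]
  [-33, 22, -40, 0, 23, -31] -> [-31, 23, 0, -40, 22, -33] -> [-40, -33, -31, 0, 22, 23] -> [-31, 0, 22, 23]
  [41, 21, 15, -43, -40, 29, 27] -> [27, 29, -40, -43, 15, 21, 41] -> [-43, -40, 15, 21, 27, 29, 41] -> [15, 21, 27, 29, 41]
  [24, 29, 14, 29, 8, -47, -25] -> [-25, -47, 8, 29, 14, 29, 24] -> [-47, -25, 8, 14, 24, 29, 29] -> [8, 14, 24, 29, 29]
  probe: [-12, 19, -46, -15, -10, 9, -12, 32] -> [32, -12, 9, -10, -15, -46, 19, -12] -> [-46, -15, -12, -12, -10, 9, 19, 32] -> [-12, -12, -10, 9, 19, 32]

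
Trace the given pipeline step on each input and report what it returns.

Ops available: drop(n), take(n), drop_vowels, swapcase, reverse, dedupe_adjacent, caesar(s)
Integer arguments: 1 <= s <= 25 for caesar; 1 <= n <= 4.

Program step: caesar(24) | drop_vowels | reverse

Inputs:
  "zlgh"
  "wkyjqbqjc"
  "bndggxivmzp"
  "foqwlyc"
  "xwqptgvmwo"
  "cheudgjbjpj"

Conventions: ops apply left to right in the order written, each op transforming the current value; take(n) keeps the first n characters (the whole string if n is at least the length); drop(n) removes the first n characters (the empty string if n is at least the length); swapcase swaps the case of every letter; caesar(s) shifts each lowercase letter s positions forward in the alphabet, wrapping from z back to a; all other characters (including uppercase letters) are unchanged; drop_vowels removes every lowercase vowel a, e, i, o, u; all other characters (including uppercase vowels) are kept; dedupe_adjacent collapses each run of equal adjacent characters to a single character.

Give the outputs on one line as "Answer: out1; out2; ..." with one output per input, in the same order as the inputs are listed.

"fjx"; "hzhw"; "nxktgvblz"; "wjmd"; "mktrnv"; "hnhzhbscf"

Execution, op by op:
  "zlgh" -> "xjef" -> "xjf" -> "fjx"
  "wkyjqbqjc" -> "uiwhozoha" -> "whzh" -> "hzhw"
  "bndggxivmzp" -> "zlbeevgtkxn" -> "zlbvgtkxn" -> "nxktgvblz"
  "foqwlyc" -> "dmoujwa" -> "dmjw" -> "wjmd"
  "xwqptgvmwo" -> "vuonretkum" -> "vnrtkm" -> "mktrnv"
  "cheudgjbjpj" -> "afcsbehzhnh" -> "fcsbhzhnh" -> "hnhzhbscf"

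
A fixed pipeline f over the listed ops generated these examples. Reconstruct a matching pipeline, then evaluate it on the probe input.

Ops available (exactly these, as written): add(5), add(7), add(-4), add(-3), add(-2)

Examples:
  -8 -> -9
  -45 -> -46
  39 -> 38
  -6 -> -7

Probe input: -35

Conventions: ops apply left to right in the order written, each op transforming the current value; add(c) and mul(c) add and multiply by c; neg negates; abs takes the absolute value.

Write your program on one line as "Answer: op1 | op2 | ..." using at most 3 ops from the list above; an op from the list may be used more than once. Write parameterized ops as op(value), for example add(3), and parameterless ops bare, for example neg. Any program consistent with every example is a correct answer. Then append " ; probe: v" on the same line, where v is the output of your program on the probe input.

add(-2) | add(5) | add(-4) ; probe: -36

Check, running the answer program on each example:
  -8 -> -10 -> -5 -> -9
  -45 -> -47 -> -42 -> -46
  39 -> 37 -> 42 -> 38
  -6 -> -8 -> -3 -> -7
  probe: -35 -> -37 -> -32 -> -36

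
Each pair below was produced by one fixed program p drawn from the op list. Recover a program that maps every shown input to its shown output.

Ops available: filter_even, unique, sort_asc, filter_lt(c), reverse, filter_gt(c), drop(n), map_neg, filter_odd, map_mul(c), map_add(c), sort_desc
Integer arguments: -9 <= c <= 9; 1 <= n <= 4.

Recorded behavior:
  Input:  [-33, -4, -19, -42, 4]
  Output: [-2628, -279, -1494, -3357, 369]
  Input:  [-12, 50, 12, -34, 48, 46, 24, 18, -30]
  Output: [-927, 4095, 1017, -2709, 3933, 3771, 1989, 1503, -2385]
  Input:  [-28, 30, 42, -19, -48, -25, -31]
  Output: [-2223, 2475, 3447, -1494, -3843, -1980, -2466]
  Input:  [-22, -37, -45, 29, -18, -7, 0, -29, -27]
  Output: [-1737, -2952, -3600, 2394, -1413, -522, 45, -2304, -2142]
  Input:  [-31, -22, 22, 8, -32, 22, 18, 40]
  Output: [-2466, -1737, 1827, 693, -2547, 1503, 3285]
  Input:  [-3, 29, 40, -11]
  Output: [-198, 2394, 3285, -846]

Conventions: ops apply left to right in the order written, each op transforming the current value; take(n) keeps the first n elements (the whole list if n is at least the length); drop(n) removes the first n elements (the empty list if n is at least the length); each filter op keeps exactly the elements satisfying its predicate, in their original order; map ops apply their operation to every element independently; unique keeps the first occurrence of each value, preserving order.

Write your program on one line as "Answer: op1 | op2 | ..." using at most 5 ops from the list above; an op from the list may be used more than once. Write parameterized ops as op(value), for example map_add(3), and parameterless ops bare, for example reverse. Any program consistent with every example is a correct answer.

unique | map_mul(-9) | map_neg | map_add(5) | map_mul(9)

Check, running the answer program on each example:
  [-33, -4, -19, -42, 4] -> [-33, -4, -19, -42, 4] -> [297, 36, 171, 378, -36] -> [-297, -36, -171, -378, 36] -> [-292, -31, -166, -373, 41] -> [-2628, -279, -1494, -3357, 369]
  [-12, 50, 12, -34, 48, 46, 24, 18, -30] -> [-12, 50, 12, -34, 48, 46, 24, 18, -30] -> [108, -450, -108, 306, -432, -414, -216, -162, 270] -> [-108, 450, 108, -306, 432, 414, 216, 162, -270] -> [-103, 455, 113, -301, 437, 419, 221, 167, -265] -> [-927, 4095, 1017, -2709, 3933, 3771, 1989, 1503, -2385]
  [-28, 30, 42, -19, -48, -25, -31] -> [-28, 30, 42, -19, -48, -25, -31] -> [252, -270, -378, 171, 432, 225, 279] -> [-252, 270, 378, -171, -432, -225, -279] -> [-247, 275, 383, -166, -427, -220, -274] -> [-2223, 2475, 3447, -1494, -3843, -1980, -2466]
  [-22, -37, -45, 29, -18, -7, 0, -29, -27] -> [-22, -37, -45, 29, -18, -7, 0, -29, -27] -> [198, 333, 405, -261, 162, 63, 0, 261, 243] -> [-198, -333, -405, 261, -162, -63, 0, -261, -243] -> [-193, -328, -400, 266, -157, -58, 5, -256, -238] -> [-1737, -2952, -3600, 2394, -1413, -522, 45, -2304, -2142]
  [-31, -22, 22, 8, -32, 22, 18, 40] -> [-31, -22, 22, 8, -32, 18, 40] -> [279, 198, -198, -72, 288, -162, -360] -> [-279, -198, 198, 72, -288, 162, 360] -> [-274, -193, 203, 77, -283, 167, 365] -> [-2466, -1737, 1827, 693, -2547, 1503, 3285]
  [-3, 29, 40, -11] -> [-3, 29, 40, -11] -> [27, -261, -360, 99] -> [-27, 261, 360, -99] -> [-22, 266, 365, -94] -> [-198, 2394, 3285, -846]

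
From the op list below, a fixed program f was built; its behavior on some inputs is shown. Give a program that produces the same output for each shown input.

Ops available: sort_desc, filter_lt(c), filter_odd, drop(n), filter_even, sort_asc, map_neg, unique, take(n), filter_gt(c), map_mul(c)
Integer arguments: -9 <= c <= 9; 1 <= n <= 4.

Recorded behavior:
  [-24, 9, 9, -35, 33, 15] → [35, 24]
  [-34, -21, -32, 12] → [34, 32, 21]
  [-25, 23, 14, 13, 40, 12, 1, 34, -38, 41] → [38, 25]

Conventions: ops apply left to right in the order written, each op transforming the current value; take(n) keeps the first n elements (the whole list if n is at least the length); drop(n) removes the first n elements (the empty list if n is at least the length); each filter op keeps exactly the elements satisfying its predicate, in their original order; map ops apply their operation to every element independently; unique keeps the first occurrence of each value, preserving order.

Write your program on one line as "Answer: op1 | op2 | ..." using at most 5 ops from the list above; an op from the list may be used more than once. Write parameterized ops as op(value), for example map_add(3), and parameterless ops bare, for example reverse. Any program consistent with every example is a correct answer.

sort_asc | take(3) | map_neg | filter_gt(-2) | filter_gt(6)

Check, running the answer program on each example:
  [-24, 9, 9, -35, 33, 15] -> [-35, -24, 9, 9, 15, 33] -> [-35, -24, 9] -> [35, 24, -9] -> [35, 24] -> [35, 24]
  [-34, -21, -32, 12] -> [-34, -32, -21, 12] -> [-34, -32, -21] -> [34, 32, 21] -> [34, 32, 21] -> [34, 32, 21]
  [-25, 23, 14, 13, 40, 12, 1, 34, -38, 41] -> [-38, -25, 1, 12, 13, 14, 23, 34, 40, 41] -> [-38, -25, 1] -> [38, 25, -1] -> [38, 25, -1] -> [38, 25]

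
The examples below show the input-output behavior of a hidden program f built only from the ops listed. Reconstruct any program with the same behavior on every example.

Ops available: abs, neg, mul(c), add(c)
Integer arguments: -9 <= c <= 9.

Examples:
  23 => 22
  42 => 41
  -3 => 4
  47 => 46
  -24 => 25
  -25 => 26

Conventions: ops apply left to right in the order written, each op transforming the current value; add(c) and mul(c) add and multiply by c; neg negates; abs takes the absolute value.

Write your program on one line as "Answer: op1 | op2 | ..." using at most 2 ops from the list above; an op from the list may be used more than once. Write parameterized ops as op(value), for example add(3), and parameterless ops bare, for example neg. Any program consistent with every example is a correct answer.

add(-1) | abs

Check, running the answer program on each example:
  23 -> 22 -> 22
  42 -> 41 -> 41
  -3 -> -4 -> 4
  47 -> 46 -> 46
  -24 -> -25 -> 25
  -25 -> -26 -> 26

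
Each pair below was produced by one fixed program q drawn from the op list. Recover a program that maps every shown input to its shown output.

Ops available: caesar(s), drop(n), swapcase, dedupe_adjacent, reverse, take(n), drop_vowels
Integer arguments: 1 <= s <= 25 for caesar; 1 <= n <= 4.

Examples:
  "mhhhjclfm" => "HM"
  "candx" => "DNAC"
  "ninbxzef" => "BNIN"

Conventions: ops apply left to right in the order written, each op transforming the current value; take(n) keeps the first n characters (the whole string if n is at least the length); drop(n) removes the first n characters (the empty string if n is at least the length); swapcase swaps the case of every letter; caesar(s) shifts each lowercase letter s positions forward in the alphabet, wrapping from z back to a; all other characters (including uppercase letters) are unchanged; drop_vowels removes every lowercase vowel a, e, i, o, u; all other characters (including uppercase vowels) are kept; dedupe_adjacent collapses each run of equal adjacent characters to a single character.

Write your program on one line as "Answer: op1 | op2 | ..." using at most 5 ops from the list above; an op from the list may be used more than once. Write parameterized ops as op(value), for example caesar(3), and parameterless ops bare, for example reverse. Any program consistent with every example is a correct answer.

take(4) | swapcase | reverse | dedupe_adjacent

Check, running the answer program on each example:
  "mhhhjclfm" -> "mhhh" -> "MHHH" -> "HHHM" -> "HM"
  "candx" -> "cand" -> "CAND" -> "DNAC" -> "DNAC"
  "ninbxzef" -> "ninb" -> "NINB" -> "BNIN" -> "BNIN"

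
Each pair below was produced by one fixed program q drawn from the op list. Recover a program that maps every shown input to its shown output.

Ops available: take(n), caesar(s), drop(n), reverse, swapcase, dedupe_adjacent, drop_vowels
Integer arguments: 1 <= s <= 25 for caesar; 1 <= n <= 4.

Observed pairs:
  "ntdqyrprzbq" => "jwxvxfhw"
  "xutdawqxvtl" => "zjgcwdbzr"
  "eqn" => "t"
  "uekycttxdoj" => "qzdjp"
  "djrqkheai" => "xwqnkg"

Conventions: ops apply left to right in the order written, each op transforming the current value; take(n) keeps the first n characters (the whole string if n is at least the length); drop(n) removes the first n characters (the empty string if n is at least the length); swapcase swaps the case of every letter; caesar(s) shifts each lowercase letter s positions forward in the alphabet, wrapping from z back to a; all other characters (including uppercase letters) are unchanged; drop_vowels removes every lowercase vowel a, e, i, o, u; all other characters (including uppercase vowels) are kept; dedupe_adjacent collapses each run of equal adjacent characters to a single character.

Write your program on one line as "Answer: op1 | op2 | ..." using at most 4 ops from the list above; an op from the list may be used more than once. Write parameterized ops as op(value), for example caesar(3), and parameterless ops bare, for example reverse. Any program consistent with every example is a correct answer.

dedupe_adjacent | drop(2) | caesar(6) | drop_vowels

Check, running the answer program on each example:
  "ntdqyrprzbq" -> "ntdqyrprzbq" -> "dqyrprzbq" -> "jwexvxfhw" -> "jwxvxfhw"
  "xutdawqxvtl" -> "xutdawqxvtl" -> "tdawqxvtl" -> "zjgcwdbzr" -> "zjgcwdbzr"
  "eqn" -> "eqn" -> "n" -> "t" -> "t"
  "uekycttxdoj" -> "uekyctxdoj" -> "kyctxdoj" -> "qeizdjup" -> "qzdjp"
  "djrqkheai" -> "djrqkheai" -> "rqkheai" -> "xwqnkgo" -> "xwqnkg"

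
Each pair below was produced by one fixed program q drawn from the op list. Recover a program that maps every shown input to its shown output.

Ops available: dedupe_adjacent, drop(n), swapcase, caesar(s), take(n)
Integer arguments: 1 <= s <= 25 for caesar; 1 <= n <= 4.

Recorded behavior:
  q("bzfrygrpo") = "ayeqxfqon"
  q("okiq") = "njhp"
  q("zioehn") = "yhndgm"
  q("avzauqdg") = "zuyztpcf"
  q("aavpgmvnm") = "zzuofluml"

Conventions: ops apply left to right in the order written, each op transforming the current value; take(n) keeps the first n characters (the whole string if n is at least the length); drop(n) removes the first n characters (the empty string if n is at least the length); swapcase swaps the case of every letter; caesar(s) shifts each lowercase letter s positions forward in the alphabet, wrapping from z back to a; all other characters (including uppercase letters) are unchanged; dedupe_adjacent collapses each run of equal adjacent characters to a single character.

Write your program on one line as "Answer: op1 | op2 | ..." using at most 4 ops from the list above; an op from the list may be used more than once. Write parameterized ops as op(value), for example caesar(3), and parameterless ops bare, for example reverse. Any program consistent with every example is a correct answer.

caesar(5) | caesar(11) | caesar(9)

Check, running the answer program on each example:
  "bzfrygrpo" -> "gekwdlwut" -> "rpvhowhfe" -> "ayeqxfqon"
  "okiq" -> "tpnv" -> "eayg" -> "njhp"
  "zioehn" -> "entjms" -> "pyeuxd" -> "yhndgm"
  "avzauqdg" -> "faefzvil" -> "qlpqkgtw" -> "zuyztpcf"
  "aavpgmvnm" -> "ffaulrasr" -> "qqlfwcldc" -> "zzuofluml"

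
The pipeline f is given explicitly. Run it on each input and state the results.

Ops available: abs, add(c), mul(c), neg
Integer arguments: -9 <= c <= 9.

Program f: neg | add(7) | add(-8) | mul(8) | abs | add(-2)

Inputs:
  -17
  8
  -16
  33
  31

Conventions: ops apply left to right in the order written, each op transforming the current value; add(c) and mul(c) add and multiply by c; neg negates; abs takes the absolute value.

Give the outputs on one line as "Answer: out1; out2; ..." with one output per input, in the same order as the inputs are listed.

126; 70; 118; 270; 254

Execution, op by op:
  -17 -> 17 -> 24 -> 16 -> 128 -> 128 -> 126
  8 -> -8 -> -1 -> -9 -> -72 -> 72 -> 70
  -16 -> 16 -> 23 -> 15 -> 120 -> 120 -> 118
  33 -> -33 -> -26 -> -34 -> -272 -> 272 -> 270
  31 -> -31 -> -24 -> -32 -> -256 -> 256 -> 254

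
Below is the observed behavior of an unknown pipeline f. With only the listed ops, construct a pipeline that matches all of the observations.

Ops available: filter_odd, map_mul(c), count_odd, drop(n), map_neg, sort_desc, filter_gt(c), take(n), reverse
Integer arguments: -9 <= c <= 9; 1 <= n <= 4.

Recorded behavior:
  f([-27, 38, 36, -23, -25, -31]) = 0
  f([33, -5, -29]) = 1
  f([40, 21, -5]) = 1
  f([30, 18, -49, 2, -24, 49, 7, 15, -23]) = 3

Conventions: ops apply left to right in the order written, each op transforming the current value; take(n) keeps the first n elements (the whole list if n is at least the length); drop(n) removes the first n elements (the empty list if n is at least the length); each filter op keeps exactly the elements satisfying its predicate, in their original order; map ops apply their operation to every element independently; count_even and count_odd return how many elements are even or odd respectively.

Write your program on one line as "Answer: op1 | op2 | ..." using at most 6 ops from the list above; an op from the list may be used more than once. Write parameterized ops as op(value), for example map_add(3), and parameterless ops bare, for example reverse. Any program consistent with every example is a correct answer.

map_mul(5) | sort_desc | filter_gt(-4) | reverse | map_neg | count_odd

Check, running the answer program on each example:
  [-27, 38, 36, -23, -25, -31] -> [-135, 190, 180, -115, -125, -155] -> [190, 180, -115, -125, -135, -155] -> [190, 180] -> [180, 190] -> [-180, -190] -> 0
  [33, -5, -29] -> [165, -25, -145] -> [165, -25, -145] -> [165] -> [165] -> [-165] -> 1
  [40, 21, -5] -> [200, 105, -25] -> [200, 105, -25] -> [200, 105] -> [105, 200] -> [-105, -200] -> 1
  [30, 18, -49, 2, -24, 49, 7, 15, -23] -> [150, 90, -245, 10, -120, 245, 35, 75, -115] -> [245, 150, 90, 75, 35, 10, -115, -120, -245] -> [245, 150, 90, 75, 35, 10] -> [10, 35, 75, 90, 150, 245] -> [-10, -35, -75, -90, -150, -245] -> 3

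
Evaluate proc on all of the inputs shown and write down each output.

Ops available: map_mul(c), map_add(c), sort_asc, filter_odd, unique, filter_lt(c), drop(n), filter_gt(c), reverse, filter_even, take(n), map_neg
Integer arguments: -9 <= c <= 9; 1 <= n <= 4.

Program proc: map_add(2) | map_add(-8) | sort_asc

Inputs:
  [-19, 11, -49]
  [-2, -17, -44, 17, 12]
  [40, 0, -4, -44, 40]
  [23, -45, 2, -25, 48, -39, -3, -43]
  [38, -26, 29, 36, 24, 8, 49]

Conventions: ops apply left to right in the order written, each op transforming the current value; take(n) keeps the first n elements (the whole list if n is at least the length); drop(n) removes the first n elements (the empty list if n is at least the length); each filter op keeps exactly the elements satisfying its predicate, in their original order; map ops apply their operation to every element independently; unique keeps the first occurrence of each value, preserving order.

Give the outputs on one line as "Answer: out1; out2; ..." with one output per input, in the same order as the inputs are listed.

[-55, -25, 5]; [-50, -23, -8, 6, 11]; [-50, -10, -6, 34, 34]; [-51, -49, -45, -31, -9, -4, 17, 42]; [-32, 2, 18, 23, 30, 32, 43]

Execution, op by op:
  [-19, 11, -49] -> [-17, 13, -47] -> [-25, 5, -55] -> [-55, -25, 5]
  [-2, -17, -44, 17, 12] -> [0, -15, -42, 19, 14] -> [-8, -23, -50, 11, 6] -> [-50, -23, -8, 6, 11]
  [40, 0, -4, -44, 40] -> [42, 2, -2, -42, 42] -> [34, -6, -10, -50, 34] -> [-50, -10, -6, 34, 34]
  [23, -45, 2, -25, 48, -39, -3, -43] -> [25, -43, 4, -23, 50, -37, -1, -41] -> [17, -51, -4, -31, 42, -45, -9, -49] -> [-51, -49, -45, -31, -9, -4, 17, 42]
  [38, -26, 29, 36, 24, 8, 49] -> [40, -24, 31, 38, 26, 10, 51] -> [32, -32, 23, 30, 18, 2, 43] -> [-32, 2, 18, 23, 30, 32, 43]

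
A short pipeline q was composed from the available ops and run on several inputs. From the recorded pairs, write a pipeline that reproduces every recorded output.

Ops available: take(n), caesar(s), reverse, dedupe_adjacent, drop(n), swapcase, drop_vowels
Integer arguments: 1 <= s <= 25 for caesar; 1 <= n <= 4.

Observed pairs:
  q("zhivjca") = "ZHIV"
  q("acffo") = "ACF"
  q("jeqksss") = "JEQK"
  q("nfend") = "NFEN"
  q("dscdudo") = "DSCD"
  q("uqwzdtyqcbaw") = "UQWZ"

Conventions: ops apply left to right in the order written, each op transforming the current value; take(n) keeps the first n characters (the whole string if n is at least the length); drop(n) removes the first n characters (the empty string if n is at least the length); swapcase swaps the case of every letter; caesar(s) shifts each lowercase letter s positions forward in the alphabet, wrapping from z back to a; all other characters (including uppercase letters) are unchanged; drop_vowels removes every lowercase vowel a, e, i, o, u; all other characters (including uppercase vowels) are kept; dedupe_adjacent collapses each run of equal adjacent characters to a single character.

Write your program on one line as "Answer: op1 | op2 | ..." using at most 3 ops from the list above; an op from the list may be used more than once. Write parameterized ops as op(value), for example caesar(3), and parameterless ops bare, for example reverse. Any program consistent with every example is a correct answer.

take(4) | swapcase | dedupe_adjacent

Check, running the answer program on each example:
  "zhivjca" -> "zhiv" -> "ZHIV" -> "ZHIV"
  "acffo" -> "acff" -> "ACFF" -> "ACF"
  "jeqksss" -> "jeqk" -> "JEQK" -> "JEQK"
  "nfend" -> "nfen" -> "NFEN" -> "NFEN"
  "dscdudo" -> "dscd" -> "DSCD" -> "DSCD"
  "uqwzdtyqcbaw" -> "uqwz" -> "UQWZ" -> "UQWZ"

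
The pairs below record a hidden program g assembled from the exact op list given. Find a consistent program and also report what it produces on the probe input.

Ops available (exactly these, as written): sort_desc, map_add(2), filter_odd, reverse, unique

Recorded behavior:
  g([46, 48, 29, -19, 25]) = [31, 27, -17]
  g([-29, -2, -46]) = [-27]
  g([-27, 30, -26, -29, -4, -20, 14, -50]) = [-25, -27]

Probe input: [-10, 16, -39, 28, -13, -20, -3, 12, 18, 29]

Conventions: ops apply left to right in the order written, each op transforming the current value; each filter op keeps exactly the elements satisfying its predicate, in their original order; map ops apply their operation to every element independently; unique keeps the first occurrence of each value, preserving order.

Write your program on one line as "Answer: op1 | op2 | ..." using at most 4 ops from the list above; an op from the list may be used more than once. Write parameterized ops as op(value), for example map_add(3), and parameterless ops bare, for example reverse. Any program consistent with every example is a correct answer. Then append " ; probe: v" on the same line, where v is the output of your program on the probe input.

filter_odd | map_add(2) | sort_desc ; probe: [31, -1, -11, -37]

Check, running the answer program on each example:
  [46, 48, 29, -19, 25] -> [29, -19, 25] -> [31, -17, 27] -> [31, 27, -17]
  [-29, -2, -46] -> [-29] -> [-27] -> [-27]
  [-27, 30, -26, -29, -4, -20, 14, -50] -> [-27, -29] -> [-25, -27] -> [-25, -27]
  probe: [-10, 16, -39, 28, -13, -20, -3, 12, 18, 29] -> [-39, -13, -3, 29] -> [-37, -11, -1, 31] -> [31, -1, -11, -37]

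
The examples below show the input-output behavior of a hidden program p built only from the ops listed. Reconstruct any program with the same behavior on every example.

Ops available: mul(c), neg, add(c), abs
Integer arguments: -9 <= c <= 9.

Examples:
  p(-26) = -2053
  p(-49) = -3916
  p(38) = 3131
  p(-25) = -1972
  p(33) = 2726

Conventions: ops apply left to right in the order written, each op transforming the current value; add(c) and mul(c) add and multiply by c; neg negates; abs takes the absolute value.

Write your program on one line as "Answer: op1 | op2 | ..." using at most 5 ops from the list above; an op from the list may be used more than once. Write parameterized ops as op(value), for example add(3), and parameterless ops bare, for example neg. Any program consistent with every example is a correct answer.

mul(-9) | add(-5) | mul(9) | neg | add(8)

Check, running the answer program on each example:
  -26 -> 234 -> 229 -> 2061 -> -2061 -> -2053
  -49 -> 441 -> 436 -> 3924 -> -3924 -> -3916
  38 -> -342 -> -347 -> -3123 -> 3123 -> 3131
  -25 -> 225 -> 220 -> 1980 -> -1980 -> -1972
  33 -> -297 -> -302 -> -2718 -> 2718 -> 2726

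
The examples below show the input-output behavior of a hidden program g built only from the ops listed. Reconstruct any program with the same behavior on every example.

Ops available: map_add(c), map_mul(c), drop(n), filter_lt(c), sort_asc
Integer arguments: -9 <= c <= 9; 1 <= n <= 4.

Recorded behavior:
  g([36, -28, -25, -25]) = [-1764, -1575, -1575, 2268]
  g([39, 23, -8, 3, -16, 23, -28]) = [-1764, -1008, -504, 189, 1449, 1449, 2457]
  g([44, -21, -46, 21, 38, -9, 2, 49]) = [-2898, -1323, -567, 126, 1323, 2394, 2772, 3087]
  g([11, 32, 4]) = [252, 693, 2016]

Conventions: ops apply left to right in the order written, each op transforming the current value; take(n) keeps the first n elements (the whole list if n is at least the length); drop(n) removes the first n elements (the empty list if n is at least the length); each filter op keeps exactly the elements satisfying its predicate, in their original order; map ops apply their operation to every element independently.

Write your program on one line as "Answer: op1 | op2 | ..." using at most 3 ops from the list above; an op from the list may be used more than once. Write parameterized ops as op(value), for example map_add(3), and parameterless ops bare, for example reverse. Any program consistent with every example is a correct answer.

sort_asc | map_mul(-7) | map_mul(-9)

Check, running the answer program on each example:
  [36, -28, -25, -25] -> [-28, -25, -25, 36] -> [196, 175, 175, -252] -> [-1764, -1575, -1575, 2268]
  [39, 23, -8, 3, -16, 23, -28] -> [-28, -16, -8, 3, 23, 23, 39] -> [196, 112, 56, -21, -161, -161, -273] -> [-1764, -1008, -504, 189, 1449, 1449, 2457]
  [44, -21, -46, 21, 38, -9, 2, 49] -> [-46, -21, -9, 2, 21, 38, 44, 49] -> [322, 147, 63, -14, -147, -266, -308, -343] -> [-2898, -1323, -567, 126, 1323, 2394, 2772, 3087]
  [11, 32, 4] -> [4, 11, 32] -> [-28, -77, -224] -> [252, 693, 2016]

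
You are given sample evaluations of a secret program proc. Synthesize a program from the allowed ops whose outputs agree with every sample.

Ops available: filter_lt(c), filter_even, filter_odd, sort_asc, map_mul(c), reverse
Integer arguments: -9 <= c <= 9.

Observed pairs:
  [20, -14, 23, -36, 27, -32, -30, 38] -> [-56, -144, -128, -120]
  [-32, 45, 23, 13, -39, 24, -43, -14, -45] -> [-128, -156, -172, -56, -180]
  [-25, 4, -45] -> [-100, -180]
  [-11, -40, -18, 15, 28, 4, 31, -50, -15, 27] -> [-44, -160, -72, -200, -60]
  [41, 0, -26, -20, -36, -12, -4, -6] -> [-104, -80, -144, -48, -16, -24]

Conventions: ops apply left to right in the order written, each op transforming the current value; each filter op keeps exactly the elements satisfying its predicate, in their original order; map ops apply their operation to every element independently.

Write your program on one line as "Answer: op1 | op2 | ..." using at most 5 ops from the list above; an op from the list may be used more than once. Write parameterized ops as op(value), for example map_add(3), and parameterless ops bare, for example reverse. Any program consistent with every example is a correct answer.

filter_lt(-1) | reverse | map_mul(4) | reverse

Check, running the answer program on each example:
  [20, -14, 23, -36, 27, -32, -30, 38] -> [-14, -36, -32, -30] -> [-30, -32, -36, -14] -> [-120, -128, -144, -56] -> [-56, -144, -128, -120]
  [-32, 45, 23, 13, -39, 24, -43, -14, -45] -> [-32, -39, -43, -14, -45] -> [-45, -14, -43, -39, -32] -> [-180, -56, -172, -156, -128] -> [-128, -156, -172, -56, -180]
  [-25, 4, -45] -> [-25, -45] -> [-45, -25] -> [-180, -100] -> [-100, -180]
  [-11, -40, -18, 15, 28, 4, 31, -50, -15, 27] -> [-11, -40, -18, -50, -15] -> [-15, -50, -18, -40, -11] -> [-60, -200, -72, -160, -44] -> [-44, -160, -72, -200, -60]
  [41, 0, -26, -20, -36, -12, -4, -6] -> [-26, -20, -36, -12, -4, -6] -> [-6, -4, -12, -36, -20, -26] -> [-24, -16, -48, -144, -80, -104] -> [-104, -80, -144, -48, -16, -24]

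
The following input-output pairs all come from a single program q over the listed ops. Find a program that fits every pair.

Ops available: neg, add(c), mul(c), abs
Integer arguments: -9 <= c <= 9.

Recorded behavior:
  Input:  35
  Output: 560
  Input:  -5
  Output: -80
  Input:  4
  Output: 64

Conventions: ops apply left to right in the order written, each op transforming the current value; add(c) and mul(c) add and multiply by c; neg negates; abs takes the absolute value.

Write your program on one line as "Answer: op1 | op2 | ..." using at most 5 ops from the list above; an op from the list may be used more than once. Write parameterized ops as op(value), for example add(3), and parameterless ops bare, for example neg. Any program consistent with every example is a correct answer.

neg | mul(-2) | mul(-8) | neg

Check, running the answer program on each example:
  35 -> -35 -> 70 -> -560 -> 560
  -5 -> 5 -> -10 -> 80 -> -80
  4 -> -4 -> 8 -> -64 -> 64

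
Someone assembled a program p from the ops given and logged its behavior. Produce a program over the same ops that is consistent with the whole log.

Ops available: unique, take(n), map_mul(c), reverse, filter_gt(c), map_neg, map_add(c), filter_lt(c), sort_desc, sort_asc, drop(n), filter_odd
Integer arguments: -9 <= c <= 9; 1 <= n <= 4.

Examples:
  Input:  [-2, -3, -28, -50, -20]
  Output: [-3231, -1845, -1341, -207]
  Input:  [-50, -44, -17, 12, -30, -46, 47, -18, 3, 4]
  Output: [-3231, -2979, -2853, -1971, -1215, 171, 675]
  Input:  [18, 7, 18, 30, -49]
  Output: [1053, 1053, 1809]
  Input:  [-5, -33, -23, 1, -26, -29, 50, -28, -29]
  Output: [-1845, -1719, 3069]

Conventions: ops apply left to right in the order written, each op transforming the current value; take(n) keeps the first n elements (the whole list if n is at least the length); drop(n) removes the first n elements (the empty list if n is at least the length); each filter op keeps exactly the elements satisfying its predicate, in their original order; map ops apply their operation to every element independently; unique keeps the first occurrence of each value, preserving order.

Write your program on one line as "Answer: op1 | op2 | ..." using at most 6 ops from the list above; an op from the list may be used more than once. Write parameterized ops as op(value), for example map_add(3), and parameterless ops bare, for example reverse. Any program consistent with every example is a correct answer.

map_mul(-7) | map_add(9) | reverse | sort_desc | filter_odd | map_mul(-9)

Check, running the answer program on each example:
  [-2, -3, -28, -50, -20] -> [14, 21, 196, 350, 140] -> [23, 30, 205, 359, 149] -> [149, 359, 205, 30, 23] -> [359, 205, 149, 30, 23] -> [359, 205, 149, 23] -> [-3231, -1845, -1341, -207]
  [-50, -44, -17, 12, -30, -46, 47, -18, 3, 4] -> [350, 308, 119, -84, 210, 322, -329, 126, -21, -28] -> [359, 317, 128, -75, 219, 331, -320, 135, -12, -19] -> [-19, -12, 135, -320, 331, 219, -75, 128, 317, 359] -> [359, 331, 317, 219, 135, 128, -12, -19, -75, -320] -> [359, 331, 317, 219, 135, -19, -75] -> [-3231, -2979, -2853, -1971, -1215, 171, 675]
  [18, 7, 18, 30, -49] -> [-126, -49, -126, -210, 343] -> [-117, -40, -117, -201, 352] -> [352, -201, -117, -40, -117] -> [352, -40, -117, -117, -201] -> [-117, -117, -201] -> [1053, 1053, 1809]
  [-5, -33, -23, 1, -26, -29, 50, -28, -29] -> [35, 231, 161, -7, 182, 203, -350, 196, 203] -> [44, 240, 170, 2, 191, 212, -341, 205, 212] -> [212, 205, -341, 212, 191, 2, 170, 240, 44] -> [240, 212, 212, 205, 191, 170, 44, 2, -341] -> [205, 191, -341] -> [-1845, -1719, 3069]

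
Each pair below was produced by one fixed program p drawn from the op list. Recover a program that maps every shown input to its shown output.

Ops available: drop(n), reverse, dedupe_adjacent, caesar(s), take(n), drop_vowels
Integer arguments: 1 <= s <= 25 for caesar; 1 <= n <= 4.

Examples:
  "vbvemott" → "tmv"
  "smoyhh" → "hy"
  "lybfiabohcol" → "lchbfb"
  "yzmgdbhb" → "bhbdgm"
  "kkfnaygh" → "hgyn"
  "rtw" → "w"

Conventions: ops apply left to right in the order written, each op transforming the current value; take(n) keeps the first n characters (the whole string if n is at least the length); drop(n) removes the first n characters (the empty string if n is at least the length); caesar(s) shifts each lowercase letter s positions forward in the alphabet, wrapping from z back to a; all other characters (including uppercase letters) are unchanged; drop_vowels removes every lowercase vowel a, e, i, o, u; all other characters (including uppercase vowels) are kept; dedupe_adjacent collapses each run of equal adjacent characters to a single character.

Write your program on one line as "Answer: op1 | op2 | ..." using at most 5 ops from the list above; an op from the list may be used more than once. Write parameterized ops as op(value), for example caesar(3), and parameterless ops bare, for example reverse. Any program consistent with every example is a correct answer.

dedupe_adjacent | drop(2) | reverse | drop_vowels

Check, running the answer program on each example:
  "vbvemott" -> "vbvemot" -> "vemot" -> "tomev" -> "tmv"
  "smoyhh" -> "smoyh" -> "oyh" -> "hyo" -> "hy"
  "lybfiabohcol" -> "lybfiabohcol" -> "bfiabohcol" -> "lochobaifb" -> "lchbfb"
  "yzmgdbhb" -> "yzmgdbhb" -> "mgdbhb" -> "bhbdgm" -> "bhbdgm"
  "kkfnaygh" -> "kfnaygh" -> "naygh" -> "hgyan" -> "hgyn"
  "rtw" -> "rtw" -> "w" -> "w" -> "w"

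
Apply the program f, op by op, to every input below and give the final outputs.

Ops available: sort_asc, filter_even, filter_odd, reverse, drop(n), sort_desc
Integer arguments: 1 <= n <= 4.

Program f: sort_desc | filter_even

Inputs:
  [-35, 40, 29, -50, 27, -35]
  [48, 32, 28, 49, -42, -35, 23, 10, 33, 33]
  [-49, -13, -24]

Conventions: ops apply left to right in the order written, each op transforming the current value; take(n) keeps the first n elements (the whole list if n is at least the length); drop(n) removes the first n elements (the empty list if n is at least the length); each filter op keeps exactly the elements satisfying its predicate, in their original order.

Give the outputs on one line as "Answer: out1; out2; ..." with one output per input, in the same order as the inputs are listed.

[40, -50]; [48, 32, 28, 10, -42]; [-24]

Execution, op by op:
  [-35, 40, 29, -50, 27, -35] -> [40, 29, 27, -35, -35, -50] -> [40, -50]
  [48, 32, 28, 49, -42, -35, 23, 10, 33, 33] -> [49, 48, 33, 33, 32, 28, 23, 10, -35, -42] -> [48, 32, 28, 10, -42]
  [-49, -13, -24] -> [-13, -24, -49] -> [-24]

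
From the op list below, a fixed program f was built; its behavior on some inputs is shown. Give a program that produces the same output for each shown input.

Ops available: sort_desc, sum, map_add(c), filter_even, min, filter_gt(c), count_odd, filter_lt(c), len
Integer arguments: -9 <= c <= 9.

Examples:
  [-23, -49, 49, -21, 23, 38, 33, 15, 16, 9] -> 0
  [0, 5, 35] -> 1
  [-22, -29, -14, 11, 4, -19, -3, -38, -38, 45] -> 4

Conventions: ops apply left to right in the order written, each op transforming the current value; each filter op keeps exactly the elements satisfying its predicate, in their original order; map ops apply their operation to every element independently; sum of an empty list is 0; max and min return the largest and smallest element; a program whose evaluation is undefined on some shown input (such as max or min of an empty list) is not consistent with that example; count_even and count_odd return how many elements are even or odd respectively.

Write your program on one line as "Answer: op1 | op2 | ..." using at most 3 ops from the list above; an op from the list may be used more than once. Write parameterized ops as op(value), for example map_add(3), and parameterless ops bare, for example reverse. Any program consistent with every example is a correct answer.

filter_even | filter_lt(2) | len

Check, running the answer program on each example:
  [-23, -49, 49, -21, 23, 38, 33, 15, 16, 9] -> [38, 16] -> [] -> 0
  [0, 5, 35] -> [0] -> [0] -> 1
  [-22, -29, -14, 11, 4, -19, -3, -38, -38, 45] -> [-22, -14, 4, -38, -38] -> [-22, -14, -38, -38] -> 4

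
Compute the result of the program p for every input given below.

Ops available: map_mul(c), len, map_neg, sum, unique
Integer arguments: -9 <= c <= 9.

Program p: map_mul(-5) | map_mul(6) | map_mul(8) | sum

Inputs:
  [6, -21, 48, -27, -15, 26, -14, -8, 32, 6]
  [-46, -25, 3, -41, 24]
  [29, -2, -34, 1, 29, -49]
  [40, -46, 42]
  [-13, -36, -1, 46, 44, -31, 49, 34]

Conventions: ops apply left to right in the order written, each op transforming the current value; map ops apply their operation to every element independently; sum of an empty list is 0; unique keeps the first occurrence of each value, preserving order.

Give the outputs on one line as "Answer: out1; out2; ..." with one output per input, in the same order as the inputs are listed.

-7920; 20400; 6240; -8640; -22080

Execution, op by op:
  [6, -21, 48, -27, -15, 26, -14, -8, 32, 6] -> [-30, 105, -240, 135, 75, -130, 70, 40, -160, -30] -> [-180, 630, -1440, 810, 450, -780, 420, 240, -960, -180] -> [-1440, 5040, -11520, 6480, 3600, -6240, 3360, 1920, -7680, -1440] -> -7920
  [-46, -25, 3, -41, 24] -> [230, 125, -15, 205, -120] -> [1380, 750, -90, 1230, -720] -> [11040, 6000, -720, 9840, -5760] -> 20400
  [29, -2, -34, 1, 29, -49] -> [-145, 10, 170, -5, -145, 245] -> [-870, 60, 1020, -30, -870, 1470] -> [-6960, 480, 8160, -240, -6960, 11760] -> 6240
  [40, -46, 42] -> [-200, 230, -210] -> [-1200, 1380, -1260] -> [-9600, 11040, -10080] -> -8640
  [-13, -36, -1, 46, 44, -31, 49, 34] -> [65, 180, 5, -230, -220, 155, -245, -170] -> [390, 1080, 30, -1380, -1320, 930, -1470, -1020] -> [3120, 8640, 240, -11040, -10560, 7440, -11760, -8160] -> -22080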